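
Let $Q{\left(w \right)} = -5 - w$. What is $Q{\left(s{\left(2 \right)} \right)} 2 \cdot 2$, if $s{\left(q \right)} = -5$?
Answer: $0$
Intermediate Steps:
$Q{\left(s{\left(2 \right)} \right)} 2 \cdot 2 = \left(-5 - -5\right) 2 \cdot 2 = \left(-5 + 5\right) 2 \cdot 2 = 0 \cdot 2 \cdot 2 = 0 \cdot 2 = 0$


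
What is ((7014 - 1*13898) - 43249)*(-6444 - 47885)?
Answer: 2723675757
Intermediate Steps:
((7014 - 1*13898) - 43249)*(-6444 - 47885) = ((7014 - 13898) - 43249)*(-54329) = (-6884 - 43249)*(-54329) = -50133*(-54329) = 2723675757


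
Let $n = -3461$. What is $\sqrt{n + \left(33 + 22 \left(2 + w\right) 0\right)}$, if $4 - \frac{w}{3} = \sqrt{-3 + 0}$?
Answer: $2 i \sqrt{857} \approx 58.549 i$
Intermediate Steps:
$w = 12 - 3 i \sqrt{3}$ ($w = 12 - 3 \sqrt{-3 + 0} = 12 - 3 \sqrt{-3} = 12 - 3 i \sqrt{3} \approx 12.0 - 5.1962 i$)
$\sqrt{n + \left(33 + 22 \left(2 + w\right) 0\right)} = \sqrt{-3461 + \left(33 + 22 \left(2 + \left(12 - 3 i \sqrt{3}\right)\right) 0\right)} = \sqrt{-3461 + \left(33 + 22 \left(14 - 3 i \sqrt{3}\right) 0\right)} = \sqrt{-3461 + \left(33 + 22 \cdot 0\right)} = \sqrt{-3461 + \left(33 + 0\right)} = \sqrt{-3461 + 33} = \sqrt{-3428} = 2 i \sqrt{857}$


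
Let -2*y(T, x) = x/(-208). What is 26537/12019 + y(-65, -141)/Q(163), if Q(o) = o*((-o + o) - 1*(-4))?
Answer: 60470495/27394432 ≈ 2.2074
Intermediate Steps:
y(T, x) = x/416 (y(T, x) = -x/(2*(-208)) = -x*(-1)/(2*208) = -(-1)*x/416 = x/416)
Q(o) = 4*o (Q(o) = o*(0 + 4) = o*4 = 4*o)
26537/12019 + y(-65, -141)/Q(163) = 26537/12019 + ((1/416)*(-141))/((4*163)) = 26537*(1/12019) - 141/416/652 = 223/101 - 141/416*1/652 = 223/101 - 141/271232 = 60470495/27394432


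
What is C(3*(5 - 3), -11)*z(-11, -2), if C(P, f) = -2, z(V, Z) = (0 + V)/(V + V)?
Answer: -1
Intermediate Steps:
z(V, Z) = ½ (z(V, Z) = V/((2*V)) = V*(1/(2*V)) = ½)
C(3*(5 - 3), -11)*z(-11, -2) = -2*½ = -1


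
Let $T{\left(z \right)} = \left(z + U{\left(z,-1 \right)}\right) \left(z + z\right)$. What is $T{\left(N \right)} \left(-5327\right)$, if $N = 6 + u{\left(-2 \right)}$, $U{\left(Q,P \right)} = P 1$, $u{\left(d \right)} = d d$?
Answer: $-958860$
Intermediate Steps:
$u{\left(d \right)} = d^{2}$
$U{\left(Q,P \right)} = P$
$N = 10$ ($N = 6 + \left(-2\right)^{2} = 6 + 4 = 10$)
$T{\left(z \right)} = 2 z \left(-1 + z\right)$ ($T{\left(z \right)} = \left(z - 1\right) \left(z + z\right) = \left(-1 + z\right) 2 z = 2 z \left(-1 + z\right)$)
$T{\left(N \right)} \left(-5327\right) = 2 \cdot 10 \left(-1 + 10\right) \left(-5327\right) = 2 \cdot 10 \cdot 9 \left(-5327\right) = 180 \left(-5327\right) = -958860$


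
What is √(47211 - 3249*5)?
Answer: √30966 ≈ 175.97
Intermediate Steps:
√(47211 - 3249*5) = √(47211 - 16245) = √30966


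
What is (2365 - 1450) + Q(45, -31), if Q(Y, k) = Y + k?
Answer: 929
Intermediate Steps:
(2365 - 1450) + Q(45, -31) = (2365 - 1450) + (45 - 31) = 915 + 14 = 929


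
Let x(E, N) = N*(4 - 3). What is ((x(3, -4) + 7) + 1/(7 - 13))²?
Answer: 289/36 ≈ 8.0278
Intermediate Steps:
x(E, N) = N (x(E, N) = N*1 = N)
((x(3, -4) + 7) + 1/(7 - 13))² = ((-4 + 7) + 1/(7 - 13))² = (3 + 1/(-6))² = (3 - ⅙)² = (17/6)² = 289/36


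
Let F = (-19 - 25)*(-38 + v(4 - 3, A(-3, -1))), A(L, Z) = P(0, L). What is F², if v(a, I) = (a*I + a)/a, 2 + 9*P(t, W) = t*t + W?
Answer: 221176384/81 ≈ 2.7306e+6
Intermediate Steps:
P(t, W) = -2/9 + W/9 + t²/9 (P(t, W) = -2/9 + (t*t + W)/9 = -2/9 + (t² + W)/9 = -2/9 + (W + t²)/9 = -2/9 + (W/9 + t²/9) = -2/9 + W/9 + t²/9)
A(L, Z) = -2/9 + L/9 (A(L, Z) = -2/9 + L/9 + (⅑)*0² = -2/9 + L/9 + (⅑)*0 = -2/9 + L/9 + 0 = -2/9 + L/9)
v(a, I) = (a + I*a)/a (v(a, I) = (I*a + a)/a = (a + I*a)/a)
F = 14872/9 (F = (-19 - 25)*(-38 + (1 + (-2/9 + (⅑)*(-3)))) = -44*(-38 + (1 + (-2/9 - ⅓))) = -44*(-38 + (1 - 5/9)) = -44*(-38 + 4/9) = -44*(-338/9) = 14872/9 ≈ 1652.4)
F² = (14872/9)² = 221176384/81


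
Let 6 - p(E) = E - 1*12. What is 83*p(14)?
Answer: 332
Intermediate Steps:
p(E) = 18 - E (p(E) = 6 - (E - 1*12) = 6 - (E - 12) = 6 - (-12 + E) = 6 + (12 - E) = 18 - E)
83*p(14) = 83*(18 - 1*14) = 83*(18 - 14) = 83*4 = 332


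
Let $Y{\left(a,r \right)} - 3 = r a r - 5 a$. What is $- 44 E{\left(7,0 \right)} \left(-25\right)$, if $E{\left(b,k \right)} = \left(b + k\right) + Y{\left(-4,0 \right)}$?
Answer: $33000$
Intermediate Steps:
$Y{\left(a,r \right)} = 3 - 5 a + a r^{2}$ ($Y{\left(a,r \right)} = 3 - \left(5 a - r a r\right) = 3 - \left(5 a - a r r\right) = 3 + \left(a r^{2} - 5 a\right) = 3 + \left(- 5 a + a r^{2}\right) = 3 - 5 a + a r^{2}$)
$E{\left(b,k \right)} = 23 + b + k$ ($E{\left(b,k \right)} = \left(b + k\right) - \left(-23 + 0\right) = \left(b + k\right) + \left(3 + 20 - 0\right) = \left(b + k\right) + \left(3 + 20 + 0\right) = \left(b + k\right) + 23 = 23 + b + k$)
$- 44 E{\left(7,0 \right)} \left(-25\right) = - 44 \left(23 + 7 + 0\right) \left(-25\right) = \left(-44\right) 30 \left(-25\right) = \left(-1320\right) \left(-25\right) = 33000$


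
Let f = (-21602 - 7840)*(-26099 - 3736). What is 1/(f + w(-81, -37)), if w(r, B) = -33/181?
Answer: 181/158990774637 ≈ 1.1384e-9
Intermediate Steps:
w(r, B) = -33/181 (w(r, B) = -33*1/181 = -33/181)
f = 878402070 (f = -29442*(-29835) = 878402070)
1/(f + w(-81, -37)) = 1/(878402070 - 33/181) = 1/(158990774637/181) = 181/158990774637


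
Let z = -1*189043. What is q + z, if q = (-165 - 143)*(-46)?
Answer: -174875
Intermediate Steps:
z = -189043
q = 14168 (q = -308*(-46) = 14168)
q + z = 14168 - 189043 = -174875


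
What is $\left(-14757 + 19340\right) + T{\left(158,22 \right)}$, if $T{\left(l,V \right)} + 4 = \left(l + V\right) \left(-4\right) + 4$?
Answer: $3863$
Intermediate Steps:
$T{\left(l,V \right)} = - 4 V - 4 l$ ($T{\left(l,V \right)} = -4 + \left(\left(l + V\right) \left(-4\right) + 4\right) = -4 + \left(\left(V + l\right) \left(-4\right) + 4\right) = -4 - \left(-4 + 4 V + 4 l\right) = - 4 V - 4 l$)
$\left(-14757 + 19340\right) + T{\left(158,22 \right)} = \left(-14757 + 19340\right) - 720 = 4583 - 720 = 3863$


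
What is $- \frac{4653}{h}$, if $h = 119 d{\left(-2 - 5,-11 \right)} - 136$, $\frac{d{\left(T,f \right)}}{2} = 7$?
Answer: $- \frac{517}{170} \approx -3.0412$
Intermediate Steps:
$d{\left(T,f \right)} = 14$ ($d{\left(T,f \right)} = 2 \cdot 7 = 14$)
$h = 1530$ ($h = 119 \cdot 14 - 136 = 1666 - 136 = 1530$)
$- \frac{4653}{h} = - \frac{4653}{1530} = \left(-4653\right) \frac{1}{1530} = - \frac{517}{170}$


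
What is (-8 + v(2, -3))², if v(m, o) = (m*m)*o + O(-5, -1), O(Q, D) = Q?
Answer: 625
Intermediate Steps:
v(m, o) = -5 + o*m² (v(m, o) = (m*m)*o - 5 = m²*o - 5 = o*m² - 5 = -5 + o*m²)
(-8 + v(2, -3))² = (-8 + (-5 - 3*2²))² = (-8 + (-5 - 3*4))² = (-8 + (-5 - 12))² = (-8 - 17)² = (-25)² = 625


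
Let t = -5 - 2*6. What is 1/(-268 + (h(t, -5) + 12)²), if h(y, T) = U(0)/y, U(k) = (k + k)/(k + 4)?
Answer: -1/124 ≈ -0.0080645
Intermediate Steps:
U(k) = 2*k/(4 + k) (U(k) = (2*k)/(4 + k) = 2*k/(4 + k))
t = -17 (t = -5 - 12 = -17)
h(y, T) = 0 (h(y, T) = (2*0/(4 + 0))/y = (2*0/4)/y = (2*0*(¼))/y = 0/y = 0)
1/(-268 + (h(t, -5) + 12)²) = 1/(-268 + (0 + 12)²) = 1/(-268 + 12²) = 1/(-268 + 144) = 1/(-124) = -1/124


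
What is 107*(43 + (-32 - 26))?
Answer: -1605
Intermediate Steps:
107*(43 + (-32 - 26)) = 107*(43 - 58) = 107*(-15) = -1605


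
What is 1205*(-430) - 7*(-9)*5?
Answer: -517835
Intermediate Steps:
1205*(-430) - 7*(-9)*5 = -518150 + 63*5 = -518150 + 315 = -517835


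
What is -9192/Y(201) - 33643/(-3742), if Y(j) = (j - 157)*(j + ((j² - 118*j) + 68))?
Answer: 1566219595/174444556 ≈ 8.9783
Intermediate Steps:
Y(j) = (-157 + j)*(68 + j² - 117*j) (Y(j) = (-157 + j)*(j + (68 + j² - 118*j)) = (-157 + j)*(68 + j² - 117*j))
-9192/Y(201) - 33643/(-3742) = -9192/(-10676 + 201³ - 274*201² + 18437*201) - 33643/(-3742) = -9192/(-10676 + 8120601 - 274*40401 + 3705837) - 33643*(-1/3742) = -9192/(-10676 + 8120601 - 11069874 + 3705837) + 33643/3742 = -9192/745888 + 33643/3742 = -9192*1/745888 + 33643/3742 = -1149/93236 + 33643/3742 = 1566219595/174444556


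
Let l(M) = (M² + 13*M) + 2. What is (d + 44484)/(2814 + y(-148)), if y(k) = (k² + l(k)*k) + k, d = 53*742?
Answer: -41905/1466383 ≈ -0.028577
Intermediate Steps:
d = 39326
l(M) = 2 + M² + 13*M
y(k) = k + k² + k*(2 + k² + 13*k) (y(k) = (k² + (2 + k² + 13*k)*k) + k = (k² + k*(2 + k² + 13*k)) + k = k + k² + k*(2 + k² + 13*k))
(d + 44484)/(2814 + y(-148)) = (39326 + 44484)/(2814 - 148*(3 + (-148)² + 14*(-148))) = 83810/(2814 - 148*(3 + 21904 - 2072)) = 83810/(2814 - 148*19835) = 83810/(2814 - 2935580) = 83810/(-2932766) = 83810*(-1/2932766) = -41905/1466383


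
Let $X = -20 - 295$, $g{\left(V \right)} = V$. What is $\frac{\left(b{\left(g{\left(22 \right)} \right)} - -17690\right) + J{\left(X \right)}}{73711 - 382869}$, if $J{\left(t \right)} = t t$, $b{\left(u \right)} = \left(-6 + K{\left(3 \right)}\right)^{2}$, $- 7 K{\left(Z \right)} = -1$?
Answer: $- \frac{2865258}{7574371} \approx -0.37828$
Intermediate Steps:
$K{\left(Z \right)} = \frac{1}{7}$ ($K{\left(Z \right)} = \left(- \frac{1}{7}\right) \left(-1\right) = \frac{1}{7}$)
$b{\left(u \right)} = \frac{1681}{49}$ ($b{\left(u \right)} = \left(-6 + \frac{1}{7}\right)^{2} = \left(- \frac{41}{7}\right)^{2} = \frac{1681}{49}$)
$X = -315$
$J{\left(t \right)} = t^{2}$
$\frac{\left(b{\left(g{\left(22 \right)} \right)} - -17690\right) + J{\left(X \right)}}{73711 - 382869} = \frac{\left(\frac{1681}{49} - -17690\right) + \left(-315\right)^{2}}{73711 - 382869} = \frac{\left(\frac{1681}{49} + 17690\right) + 99225}{-309158} = \left(\frac{868491}{49} + 99225\right) \left(- \frac{1}{309158}\right) = \frac{5730516}{49} \left(- \frac{1}{309158}\right) = - \frac{2865258}{7574371}$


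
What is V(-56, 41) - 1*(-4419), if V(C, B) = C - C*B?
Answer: 6659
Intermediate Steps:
V(C, B) = C - B*C
V(-56, 41) - 1*(-4419) = -56*(1 - 1*41) - 1*(-4419) = -56*(1 - 41) + 4419 = -56*(-40) + 4419 = 2240 + 4419 = 6659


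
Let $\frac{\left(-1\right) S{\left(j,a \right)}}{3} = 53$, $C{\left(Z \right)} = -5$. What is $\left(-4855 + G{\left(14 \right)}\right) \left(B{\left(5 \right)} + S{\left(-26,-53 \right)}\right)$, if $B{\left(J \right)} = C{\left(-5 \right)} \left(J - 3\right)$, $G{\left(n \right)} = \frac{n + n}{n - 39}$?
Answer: $\frac{20517107}{25} \approx 8.2068 \cdot 10^{5}$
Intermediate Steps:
$G{\left(n \right)} = \frac{2 n}{-39 + n}$
$S{\left(j,a \right)} = -159$ ($S{\left(j,a \right)} = \left(-3\right) 53 = -159$)
$B{\left(J \right)} = 15 - 5 J$ ($B{\left(J \right)} = - 5 \left(J - 3\right) = - 5 \left(-3 + J\right) = 15 - 5 J$)
$\left(-4855 + G{\left(14 \right)}\right) \left(B{\left(5 \right)} + S{\left(-26,-53 \right)}\right) = \left(-4855 + 2 \cdot 14 \frac{1}{-39 + 14}\right) \left(\left(15 - 25\right) - 159\right) = \left(-4855 + 2 \cdot 14 \frac{1}{-25}\right) \left(\left(15 - 25\right) - 159\right) = \left(-4855 + 2 \cdot 14 \left(- \frac{1}{25}\right)\right) \left(-10 - 159\right) = \left(-4855 - \frac{28}{25}\right) \left(-169\right) = \left(- \frac{121403}{25}\right) \left(-169\right) = \frac{20517107}{25}$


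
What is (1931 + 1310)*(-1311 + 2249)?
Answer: 3040058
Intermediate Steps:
(1931 + 1310)*(-1311 + 2249) = 3241*938 = 3040058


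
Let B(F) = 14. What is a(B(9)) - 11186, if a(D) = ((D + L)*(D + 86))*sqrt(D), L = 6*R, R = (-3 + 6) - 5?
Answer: -11186 + 200*sqrt(14) ≈ -10438.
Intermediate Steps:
R = -2 (R = 3 - 5 = -2)
L = -12 (L = 6*(-2) = -12)
a(D) = sqrt(D)*(-12 + D)*(86 + D) (a(D) = ((D - 12)*(D + 86))*sqrt(D) = ((-12 + D)*(86 + D))*sqrt(D) = sqrt(D)*(-12 + D)*(86 + D))
a(B(9)) - 11186 = sqrt(14)*(-1032 + 14**2 + 74*14) - 11186 = sqrt(14)*(-1032 + 196 + 1036) - 11186 = sqrt(14)*200 - 11186 = 200*sqrt(14) - 11186 = -11186 + 200*sqrt(14)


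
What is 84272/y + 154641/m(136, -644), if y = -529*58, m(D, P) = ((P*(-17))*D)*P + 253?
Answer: -76380515125/27807211991 ≈ -2.7468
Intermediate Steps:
m(D, P) = 253 - 17*D*P² (m(D, P) = ((-17*P)*D)*P + 253 = (-17*D*P)*P + 253 = -17*D*P² + 253 = 253 - 17*D*P²)
y = -30682
84272/y + 154641/m(136, -644) = 84272/(-30682) + 154641/(253 - 17*136*(-644)²) = 84272*(-1/30682) + 154641/(253 - 17*136*414736) = -1832/667 + 154641/(253 - 958869632) = -1832/667 + 154641/(-958869379) = -1832/667 + 154641*(-1/958869379) = -1832/667 - 154641/958869379 = -76380515125/27807211991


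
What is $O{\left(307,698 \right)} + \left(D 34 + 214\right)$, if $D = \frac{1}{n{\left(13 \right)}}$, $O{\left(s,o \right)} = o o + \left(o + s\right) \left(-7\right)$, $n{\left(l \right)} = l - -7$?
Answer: $\frac{4803847}{10} \approx 4.8038 \cdot 10^{5}$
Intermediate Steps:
$n{\left(l \right)} = 7 + l$ ($n{\left(l \right)} = l + 7 = 7 + l$)
$O{\left(s,o \right)} = o^{2} - 7 o - 7 s$ ($O{\left(s,o \right)} = o^{2} - \left(7 o + 7 s\right) = o^{2} - 7 o - 7 s$)
$D = \frac{1}{20}$ ($D = \frac{1}{7 + 13} = \frac{1}{20} \approx 0.05$)
$O{\left(307,698 \right)} + \left(D 34 + 214\right) = \left(698^{2} - 4886 - 2149\right) + \left(\frac{1}{20} \cdot 34 + 214\right) = \left(487204 - 4886 - 2149\right) + \left(\frac{17}{10} + 214\right) = 480169 + \frac{2157}{10} = \frac{4803847}{10}$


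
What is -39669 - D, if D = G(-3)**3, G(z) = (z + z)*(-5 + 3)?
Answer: -41397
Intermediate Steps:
G(z) = -4*z (G(z) = (2*z)*(-2) = -4*z)
D = 1728 (D = (-4*(-3))**3 = 12**3 = 1728)
-39669 - D = -39669 - 1*1728 = -39669 - 1728 = -41397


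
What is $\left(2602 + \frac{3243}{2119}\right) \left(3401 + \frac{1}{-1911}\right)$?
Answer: $\frac{35855919852110}{4049409} \approx 8.8546 \cdot 10^{6}$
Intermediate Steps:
$\left(2602 + \frac{3243}{2119}\right) \left(3401 + \frac{1}{-1911}\right) = \left(2602 + 3243 \cdot \frac{1}{2119}\right) \left(3401 - \frac{1}{1911}\right) = \left(2602 + \frac{3243}{2119}\right) \frac{6499310}{1911} = \frac{5516881}{2119} \cdot \frac{6499310}{1911} = \frac{35855919852110}{4049409}$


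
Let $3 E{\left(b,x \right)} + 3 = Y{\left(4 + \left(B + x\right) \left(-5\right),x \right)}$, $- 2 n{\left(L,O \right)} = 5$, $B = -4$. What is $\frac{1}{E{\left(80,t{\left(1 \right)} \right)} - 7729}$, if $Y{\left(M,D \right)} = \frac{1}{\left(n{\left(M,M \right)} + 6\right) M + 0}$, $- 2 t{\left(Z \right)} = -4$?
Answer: $- \frac{147}{1136309} \approx -0.00012937$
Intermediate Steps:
$n{\left(L,O \right)} = - \frac{5}{2}$ ($n{\left(L,O \right)} = \left(- \frac{1}{2}\right) 5 = - \frac{5}{2}$)
$t{\left(Z \right)} = 2$ ($t{\left(Z \right)} = \left(- \frac{1}{2}\right) \left(-4\right) = 2$)
$Y{\left(M,D \right)} = \frac{2}{7 M}$ ($Y{\left(M,D \right)} = \frac{1}{\left(- \frac{5}{2} + 6\right) M + 0} = \frac{1}{\frac{7 M}{2} + 0} = \frac{1}{\frac{7}{2} M} = \frac{2}{7 M}$)
$E{\left(b,x \right)} = -1 + \frac{2}{21 \left(24 - 5 x\right)}$ ($E{\left(b,x \right)} = -1 + \frac{\frac{2}{7} \frac{1}{4 + \left(-4 + x\right) \left(-5\right)}}{3} = -1 + \frac{\frac{2}{7} \frac{1}{4 - \left(-20 + 5 x\right)}}{3} = -1 + \frac{\frac{2}{7} \frac{1}{24 - 5 x}}{3} = -1 + \frac{2}{21 \left(24 - 5 x\right)}$)
$\frac{1}{E{\left(80,t{\left(1 \right)} \right)} - 7729} = \frac{1}{\frac{502 - 210}{21 \left(-24 + 5 \cdot 2\right)} - 7729} = \frac{1}{\frac{502 - 210}{21 \left(-24 + 10\right)} - 7729} = \frac{1}{\frac{1}{21} \frac{1}{-14} \cdot 292 - 7729} = \frac{1}{\frac{1}{21} \left(- \frac{1}{14}\right) 292 - 7729} = \frac{1}{- \frac{146}{147} - 7729} = \frac{1}{- \frac{1136309}{147}} = - \frac{147}{1136309}$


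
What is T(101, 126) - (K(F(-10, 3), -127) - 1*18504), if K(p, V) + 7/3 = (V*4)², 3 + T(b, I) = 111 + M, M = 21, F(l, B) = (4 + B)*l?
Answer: -718286/3 ≈ -2.3943e+5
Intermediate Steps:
F(l, B) = l*(4 + B)
T(b, I) = 129 (T(b, I) = -3 + (111 + 21) = -3 + 132 = 129)
K(p, V) = -7/3 + 16*V² (K(p, V) = -7/3 + (V*4)² = -7/3 + (4*V)² = -7/3 + 16*V²)
T(101, 126) - (K(F(-10, 3), -127) - 1*18504) = 129 - ((-7/3 + 16*(-127)²) - 1*18504) = 129 - ((-7/3 + 16*16129) - 18504) = 129 - ((-7/3 + 258064) - 18504) = 129 - (774185/3 - 18504) = 129 - 1*718673/3 = 129 - 718673/3 = -718286/3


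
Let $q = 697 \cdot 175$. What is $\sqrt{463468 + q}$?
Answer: $\sqrt{585443} \approx 765.14$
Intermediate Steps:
$q = 121975$
$\sqrt{463468 + q} = \sqrt{463468 + 121975} = \sqrt{585443}$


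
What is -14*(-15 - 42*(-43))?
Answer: -25074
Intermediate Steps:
-14*(-15 - 42*(-43)) = -14*(-15 + 1806) = -14*1791 = -25074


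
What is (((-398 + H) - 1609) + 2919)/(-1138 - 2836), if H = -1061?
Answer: 149/3974 ≈ 0.037494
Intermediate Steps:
(((-398 + H) - 1609) + 2919)/(-1138 - 2836) = (((-398 - 1061) - 1609) + 2919)/(-1138 - 2836) = ((-1459 - 1609) + 2919)/(-3974) = (-3068 + 2919)*(-1/3974) = -149*(-1/3974) = 149/3974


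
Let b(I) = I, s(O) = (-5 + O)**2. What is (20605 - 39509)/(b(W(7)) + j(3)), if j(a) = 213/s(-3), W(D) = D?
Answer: -1209856/661 ≈ -1830.3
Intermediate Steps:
j(a) = 213/64 (j(a) = 213/((-5 - 3)**2) = 213/((-8)**2) = 213/64)
(20605 - 39509)/(b(W(7)) + j(3)) = (20605 - 39509)/(7 + 213/64) = -18904/661/64 = -18904*64/661 = -1209856/661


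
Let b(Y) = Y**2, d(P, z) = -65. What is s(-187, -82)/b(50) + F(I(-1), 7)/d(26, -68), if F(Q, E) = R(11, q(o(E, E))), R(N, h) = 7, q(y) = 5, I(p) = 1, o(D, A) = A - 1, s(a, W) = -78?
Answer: -2257/16250 ≈ -0.13889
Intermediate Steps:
o(D, A) = -1 + A
F(Q, E) = 7
s(-187, -82)/b(50) + F(I(-1), 7)/d(26, -68) = -78/(50**2) + 7/(-65) = -78/2500 + 7*(-1/65) = -78*1/2500 - 7/65 = -39/1250 - 7/65 = -2257/16250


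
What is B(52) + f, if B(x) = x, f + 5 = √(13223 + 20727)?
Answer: 47 + 5*√1358 ≈ 231.26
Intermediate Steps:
f = -5 + 5*√1358 (f = -5 + √(13223 + 20727) = -5 + √33950 = -5 + 5*√1358 ≈ 179.26)
B(52) + f = 52 + (-5 + 5*√1358) = 47 + 5*√1358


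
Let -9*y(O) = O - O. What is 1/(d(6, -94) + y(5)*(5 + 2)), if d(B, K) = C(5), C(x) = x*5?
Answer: 1/25 ≈ 0.040000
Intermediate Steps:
y(O) = 0 (y(O) = -(O - O)/9 = -⅑*0 = 0)
C(x) = 5*x
d(B, K) = 25 (d(B, K) = 5*5 = 25)
1/(d(6, -94) + y(5)*(5 + 2)) = 1/(25 + 0*(5 + 2)) = 1/(25 + 0*7) = 1/(25 + 0) = 1/25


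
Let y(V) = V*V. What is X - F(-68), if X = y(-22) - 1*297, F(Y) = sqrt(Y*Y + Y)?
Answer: 187 - 2*sqrt(1139) ≈ 119.50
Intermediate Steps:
y(V) = V**2
F(Y) = sqrt(Y + Y**2) (F(Y) = sqrt(Y**2 + Y) = sqrt(Y + Y**2))
X = 187 (X = (-22)**2 - 1*297 = 484 - 297 = 187)
X - F(-68) = 187 - sqrt(-68*(1 - 68)) = 187 - sqrt(-68*(-67)) = 187 - sqrt(4556) = 187 - 2*sqrt(1139)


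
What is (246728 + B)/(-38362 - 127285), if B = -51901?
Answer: -194827/165647 ≈ -1.1762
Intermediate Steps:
(246728 + B)/(-38362 - 127285) = (246728 - 51901)/(-38362 - 127285) = 194827/(-165647) = 194827*(-1/165647) = -194827/165647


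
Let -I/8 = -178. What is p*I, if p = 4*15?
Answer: 85440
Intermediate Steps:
I = 1424 (I = -8*(-178) = 1424)
p = 60
p*I = 60*1424 = 85440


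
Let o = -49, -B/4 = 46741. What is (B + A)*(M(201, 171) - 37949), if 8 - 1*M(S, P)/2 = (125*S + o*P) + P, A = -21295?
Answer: 14946123653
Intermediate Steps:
B = -186964 (B = -4*46741 = -186964)
M(S, P) = 16 - 250*S + 96*P (M(S, P) = 16 - 2*((125*S - 49*P) + P) = 16 - 2*((-49*P + 125*S) + P) = 16 - 2*(-48*P + 125*S) = 16 + (-250*S + 96*P) = 16 - 250*S + 96*P)
(B + A)*(M(201, 171) - 37949) = (-186964 - 21295)*((16 - 250*201 + 96*171) - 37949) = -208259*((16 - 50250 + 16416) - 37949) = -208259*(-33818 - 37949) = -208259*(-71767) = 14946123653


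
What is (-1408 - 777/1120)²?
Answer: 50801102881/25600 ≈ 1.9844e+6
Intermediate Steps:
(-1408 - 777/1120)² = (-1408 - 777*1/1120)² = (-1408 - 111/160)² = (-225391/160)² = 50801102881/25600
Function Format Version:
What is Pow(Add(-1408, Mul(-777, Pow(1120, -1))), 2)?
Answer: Rational(50801102881, 25600) ≈ 1.9844e+6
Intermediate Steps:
Pow(Add(-1408, Mul(-777, Pow(1120, -1))), 2) = Pow(Add(-1408, Mul(-777, Rational(1, 1120))), 2) = Pow(Add(-1408, Rational(-111, 160)), 2) = Pow(Rational(-225391, 160), 2) = Rational(50801102881, 25600)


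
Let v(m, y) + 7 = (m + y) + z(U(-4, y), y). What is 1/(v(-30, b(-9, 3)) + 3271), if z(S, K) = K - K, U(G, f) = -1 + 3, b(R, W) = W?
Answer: 1/3237 ≈ 0.00030893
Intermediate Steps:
U(G, f) = 2
z(S, K) = 0
v(m, y) = -7 + m + y (v(m, y) = -7 + ((m + y) + 0) = -7 + (m + y) = -7 + m + y)
1/(v(-30, b(-9, 3)) + 3271) = 1/((-7 - 30 + 3) + 3271) = 1/(-34 + 3271) = 1/3237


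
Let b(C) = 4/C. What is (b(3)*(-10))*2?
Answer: -80/3 ≈ -26.667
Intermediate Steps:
(b(3)*(-10))*2 = ((4/3)*(-10))*2 = -40/3*2 = -80/3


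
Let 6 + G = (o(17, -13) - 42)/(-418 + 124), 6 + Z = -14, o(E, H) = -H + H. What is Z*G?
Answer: 820/7 ≈ 117.14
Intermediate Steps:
o(E, H) = 0
Z = -20 (Z = -6 - 14 = -20)
G = -41/7 (G = -6 + (0 - 42)/(-418 + 124) = -6 - 42/(-294) = -6 - 42*(-1/294) = -6 + ⅐ = -41/7 ≈ -5.8571)
Z*G = -20*(-41/7) = 820/7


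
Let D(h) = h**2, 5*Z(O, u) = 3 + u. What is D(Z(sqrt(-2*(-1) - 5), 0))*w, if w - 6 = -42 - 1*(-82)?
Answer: 414/25 ≈ 16.560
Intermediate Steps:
Z(O, u) = 3/5 + u/5 (Z(O, u) = (3 + u)/5 = 3/5 + u/5)
w = 46 (w = 6 + (-42 - 1*(-82)) = 6 + (-42 + 82) = 6 + 40 = 46)
D(Z(sqrt(-2*(-1) - 5), 0))*w = (3/5 + (1/5)*0)**2*46 = (3/5 + 0)**2*46 = (3/5)**2*46 = (9/25)*46 = 414/25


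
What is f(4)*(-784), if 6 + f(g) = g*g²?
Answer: -45472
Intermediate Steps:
f(g) = -6 + g³ (f(g) = -6 + g*g² = -6 + g³)
f(4)*(-784) = (-6 + 4³)*(-784) = (-6 + 64)*(-784) = 58*(-784) = -45472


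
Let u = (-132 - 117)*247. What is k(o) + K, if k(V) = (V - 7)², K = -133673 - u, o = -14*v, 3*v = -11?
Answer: -631841/9 ≈ -70205.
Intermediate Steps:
v = -11/3 (v = (⅓)*(-11) = -11/3 ≈ -3.6667)
u = -61503 (u = -249*247 = -61503)
o = 154/3 (o = -14*(-11/3) = 154/3 ≈ 51.333)
K = -72170 (K = -133673 - 1*(-61503) = -133673 + 61503 = -72170)
k(V) = (-7 + V)²
k(o) + K = (-7 + 154/3)² - 72170 = (133/3)² - 72170 = 17689/9 - 72170 = -631841/9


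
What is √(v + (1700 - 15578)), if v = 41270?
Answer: 16*√107 ≈ 165.51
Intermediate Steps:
√(v + (1700 - 15578)) = √(41270 + (1700 - 15578)) = √(41270 - 13878) = √27392 = 16*√107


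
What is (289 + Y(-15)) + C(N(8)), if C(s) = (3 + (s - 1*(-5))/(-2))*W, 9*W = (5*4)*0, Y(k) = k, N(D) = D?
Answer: 274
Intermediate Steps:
W = 0 (W = ((5*4)*0)/9 = (20*0)/9 = (1/9)*0 = 0)
C(s) = 0 (C(s) = (3 + (s - 1*(-5))/(-2))*0 = (3 + (s + 5)*(-1/2))*0 = (3 + (5 + s)*(-1/2))*0 = (3 + (-5/2 - s/2))*0 = (1/2 - s/2)*0 = 0)
(289 + Y(-15)) + C(N(8)) = (289 - 15) + 0 = 274 + 0 = 274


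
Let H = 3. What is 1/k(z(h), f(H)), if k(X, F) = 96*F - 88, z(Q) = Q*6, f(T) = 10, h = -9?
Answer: 1/872 ≈ 0.0011468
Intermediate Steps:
z(Q) = 6*Q
k(X, F) = -88 + 96*F
1/k(z(h), f(H)) = 1/(-88 + 96*10) = 1/(-88 + 960) = 1/872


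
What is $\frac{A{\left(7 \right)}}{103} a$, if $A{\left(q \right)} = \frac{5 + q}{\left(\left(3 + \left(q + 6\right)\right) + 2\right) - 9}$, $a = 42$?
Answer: $\frac{56}{103} \approx 0.54369$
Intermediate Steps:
$A{\left(q \right)} = \frac{5 + q}{2 + q}$ ($A{\left(q \right)} = \frac{5 + q}{\left(\left(3 + \left(6 + q\right)\right) + 2\right) - 9} = \frac{5 + q}{\left(\left(9 + q\right) + 2\right) - 9} = \frac{5 + q}{\left(11 + q\right) - 9} = \frac{5 + q}{2 + q}$)
$\frac{A{\left(7 \right)}}{103} a = \frac{\frac{1}{2 + 7} \left(5 + 7\right)}{103} \cdot 42 = \frac{1}{9} \cdot 12 \cdot \frac{1}{103} \cdot 42 = \frac{4}{3} \cdot \frac{1}{103} \cdot 42 = \frac{4}{309} \cdot 42 = \frac{56}{103}$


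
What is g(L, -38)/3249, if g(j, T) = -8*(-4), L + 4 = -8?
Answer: 32/3249 ≈ 0.0098492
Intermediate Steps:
L = -12 (L = -4 - 8 = -12)
g(j, T) = 32
g(L, -38)/3249 = 32/3249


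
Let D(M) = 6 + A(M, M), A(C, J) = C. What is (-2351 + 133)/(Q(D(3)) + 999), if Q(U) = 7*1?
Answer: -1109/503 ≈ -2.2048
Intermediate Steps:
D(M) = 6 + M
Q(U) = 7
(-2351 + 133)/(Q(D(3)) + 999) = (-2351 + 133)/(7 + 999) = -2218/1006 = -2218*1/1006 = -1109/503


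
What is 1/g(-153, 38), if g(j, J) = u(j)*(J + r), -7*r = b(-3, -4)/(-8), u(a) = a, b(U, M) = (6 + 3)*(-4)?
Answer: -14/80019 ≈ -0.00017496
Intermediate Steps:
b(U, M) = -36 (b(U, M) = 9*(-4) = -36)
r = -9/14 (r = -(-36)/(7*(-8)) = -(-36)*(-1)/(7*8) = -⅐*9/2 = -9/14 ≈ -0.64286)
g(j, J) = j*(-9/14 + J) (g(j, J) = j*(J - 9/14) = j*(-9/14 + J))
1/g(-153, 38) = 1/((1/14)*(-153)*(-9 + 14*38)) = 1/((1/14)*(-153)*(-9 + 532)) = 1/((1/14)*(-153)*523) = 1/(-80019/14) = -14/80019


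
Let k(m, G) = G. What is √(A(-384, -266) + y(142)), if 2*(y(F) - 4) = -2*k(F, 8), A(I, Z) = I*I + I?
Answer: 2*√36767 ≈ 383.49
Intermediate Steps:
A(I, Z) = I + I² (A(I, Z) = I² + I = I + I²)
y(F) = -4 (y(F) = 4 + (-2*8)/2 = 4 + (½)*(-16) = 4 - 8 = -4)
√(A(-384, -266) + y(142)) = √(-384*(1 - 384) - 4) = √(-384*(-383) - 4) = √(147072 - 4) = √147068 = 2*√36767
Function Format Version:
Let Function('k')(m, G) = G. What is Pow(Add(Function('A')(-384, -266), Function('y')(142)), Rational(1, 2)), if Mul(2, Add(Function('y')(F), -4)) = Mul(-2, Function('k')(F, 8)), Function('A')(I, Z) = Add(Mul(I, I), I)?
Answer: Mul(2, Pow(36767, Rational(1, 2))) ≈ 383.49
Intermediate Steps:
Function('A')(I, Z) = Add(I, Pow(I, 2)) (Function('A')(I, Z) = Add(Pow(I, 2), I) = Add(I, Pow(I, 2)))
Function('y')(F) = -4 (Function('y')(F) = Add(4, Mul(Rational(1, 2), Mul(-2, 8))) = Add(4, Mul(Rational(1, 2), -16)) = Add(4, -8) = -4)
Pow(Add(Function('A')(-384, -266), Function('y')(142)), Rational(1, 2)) = Pow(Add(Mul(-384, Add(1, -384)), -4), Rational(1, 2)) = Pow(Add(Mul(-384, -383), -4), Rational(1, 2)) = Pow(Add(147072, -4), Rational(1, 2)) = Pow(147068, Rational(1, 2)) = Mul(2, Pow(36767, Rational(1, 2)))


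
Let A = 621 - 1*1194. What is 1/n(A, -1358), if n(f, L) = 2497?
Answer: 1/2497 ≈ 0.00040048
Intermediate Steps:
A = -573 (A = 621 - 1194 = -573)
1/n(A, -1358) = 1/2497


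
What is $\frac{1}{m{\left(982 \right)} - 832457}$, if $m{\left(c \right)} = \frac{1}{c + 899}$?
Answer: $- \frac{1881}{1565851616} \approx -1.2013 \cdot 10^{-6}$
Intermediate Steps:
$m{\left(c \right)} = \frac{1}{899 + c}$
$\frac{1}{m{\left(982 \right)} - 832457} = \frac{1}{\frac{1}{899 + 982} - 832457} = \frac{1}{\frac{1}{1881} - 832457} = \frac{1}{- \frac{1565851616}{1881}} = - \frac{1881}{1565851616}$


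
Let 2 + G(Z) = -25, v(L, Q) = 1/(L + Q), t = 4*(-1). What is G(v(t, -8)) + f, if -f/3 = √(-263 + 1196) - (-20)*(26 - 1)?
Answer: -1527 - 3*√933 ≈ -1618.6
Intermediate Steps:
t = -4
G(Z) = -27 (G(Z) = -2 - 25 = -27)
f = -1500 - 3*√933 (f = -3*(√(-263 + 1196) - (-20)*(26 - 1)) = -3*(√933 - (-20)*25) = -3*(√933 - 1*(-500)) = -3*(√933 + 500) = -3*(500 + √933) = -1500 - 3*√933 ≈ -1591.6)
G(v(t, -8)) + f = -27 + (-1500 - 3*√933) = -1527 - 3*√933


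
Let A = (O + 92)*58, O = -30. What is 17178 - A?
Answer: 13582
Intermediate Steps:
A = 3596 (A = (-30 + 92)*58 = 62*58 = 3596)
17178 - A = 17178 - 1*3596 = 17178 - 3596 = 13582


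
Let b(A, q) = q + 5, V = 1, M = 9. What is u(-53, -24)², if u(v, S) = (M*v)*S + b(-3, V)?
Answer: 131194116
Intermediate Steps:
b(A, q) = 5 + q
u(v, S) = 6 + 9*S*v (u(v, S) = (9*v)*S + (5 + 1) = 9*S*v + 6 = 6 + 9*S*v)
u(-53, -24)² = (6 + 9*(-24)*(-53))² = (6 + 11448)² = 11454² = 131194116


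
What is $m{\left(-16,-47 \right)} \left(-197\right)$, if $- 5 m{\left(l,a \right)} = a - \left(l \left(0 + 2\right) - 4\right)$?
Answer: $- \frac{2167}{5} \approx -433.4$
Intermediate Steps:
$m{\left(l,a \right)} = - \frac{4}{5} - \frac{a}{5} + \frac{2 l}{5}$ ($m{\left(l,a \right)} = - \frac{a - \left(l \left(0 + 2\right) - 4\right)}{5} = - \frac{a - \left(l 2 - 4\right)}{5} = - \frac{a - \left(2 l - 4\right)}{5} = - \frac{a - \left(-4 + 2 l\right)}{5} = - \frac{4 + a - 2 l}{5} = - \frac{4}{5} - \frac{a}{5} + \frac{2 l}{5}$)
$m{\left(-16,-47 \right)} \left(-197\right) = \left(- \frac{4}{5} - - \frac{47}{5} + \frac{2}{5} \left(-16\right)\right) \left(-197\right) = \left(- \frac{4}{5} + \frac{47}{5} - \frac{32}{5}\right) \left(-197\right) = \frac{11}{5} \left(-197\right) = - \frac{2167}{5}$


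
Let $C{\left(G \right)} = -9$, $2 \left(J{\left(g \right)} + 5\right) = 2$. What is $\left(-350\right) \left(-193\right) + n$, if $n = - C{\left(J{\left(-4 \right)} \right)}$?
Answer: $67559$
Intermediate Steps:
$J{\left(g \right)} = -4$ ($J{\left(g \right)} = -5 + \frac{1}{2} \cdot 2 = -5 + 1 = -4$)
$n = 9$ ($n = \left(-1\right) \left(-9\right) = 9$)
$\left(-350\right) \left(-193\right) + n = \left(-350\right) \left(-193\right) + 9 = 67550 + 9 = 67559$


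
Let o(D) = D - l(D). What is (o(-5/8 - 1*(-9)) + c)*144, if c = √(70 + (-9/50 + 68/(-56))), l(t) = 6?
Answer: 342 + 432*√9338/35 ≈ 1534.7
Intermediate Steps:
c = 3*√9338/35 (c = √(70 + (-9*1/50 + 68*(-1/56))) = √(70 + (-9/50 - 17/14)) = √(70 - 244/175) = √(12006/175) = 3*√9338/35 ≈ 8.2829)
o(D) = -6 + D (o(D) = D - 1*6 = D - 6 = -6 + D)
(o(-5/8 - 1*(-9)) + c)*144 = ((-6 + (-5/8 - 1*(-9))) + 3*√9338/35)*144 = ((-6 + (-5*⅛ + 9)) + 3*√9338/35)*144 = ((-6 + (-5/8 + 9)) + 3*√9338/35)*144 = ((-6 + 67/8) + 3*√9338/35)*144 = (19/8 + 3*√9338/35)*144 = 342 + 432*√9338/35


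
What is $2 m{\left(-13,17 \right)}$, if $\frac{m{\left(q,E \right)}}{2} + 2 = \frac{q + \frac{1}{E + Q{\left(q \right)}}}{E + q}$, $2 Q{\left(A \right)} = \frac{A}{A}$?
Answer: $- \frac{733}{35} \approx -20.943$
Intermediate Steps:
$Q{\left(A \right)} = \frac{1}{2}$ ($Q{\left(A \right)} = \frac{A \frac{1}{A}}{2} = \frac{1}{2} \cdot 1 = \frac{1}{2}$)
$m{\left(q,E \right)} = -4 + \frac{2 \left(q + \frac{1}{\frac{1}{2} + E}\right)}{E + q}$ ($m{\left(q,E \right)} = -4 + 2 \frac{q + \frac{1}{E + \frac{1}{2}}}{E + q} = -4 + 2 \frac{q + \frac{1}{\frac{1}{2} + E}}{E + q} = -4 + \frac{2 \left(q + \frac{1}{\frac{1}{2} + E}\right)}{E + q}$)
$2 m{\left(-13,17 \right)} = 2 \frac{2 \left(2 - -13 - 4 \cdot 17^{2} - 34 - 34 \left(-13\right)\right)}{17 - 13 + 2 \cdot 17^{2} + 2 \cdot 17 \left(-13\right)} = 2 \frac{2 \left(2 + 13 - 1156 - 34 + 442\right)}{17 - 13 + 2 \cdot 289 - 442} = 2 \frac{2 \left(2 + 13 - 1156 - 34 + 442\right)}{17 - 13 + 578 - 442} = 2 \cdot 2 \cdot \frac{1}{140} \left(-733\right) = 2 \left(- \frac{733}{70}\right) = - \frac{733}{35}$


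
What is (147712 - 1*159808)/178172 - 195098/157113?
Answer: -9165359926/6998284359 ≈ -1.3097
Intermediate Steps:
(147712 - 1*159808)/178172 - 195098/157113 = (147712 - 159808)*(1/178172) - 195098*1/157113 = -12096*1/178172 - 195098/157113 = -3024/44543 - 195098/157113 = -9165359926/6998284359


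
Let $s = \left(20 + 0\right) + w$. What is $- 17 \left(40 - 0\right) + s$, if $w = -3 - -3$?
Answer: $-660$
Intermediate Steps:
$w = 0$ ($w = -3 + 3 = 0$)
$s = 20$ ($s = \left(20 + 0\right) + 0 = 20 + 0 = 20$)
$- 17 \left(40 - 0\right) + s = - 17 \left(40 - 0\right) + 20 = - 17 \left(40 + 0\right) + 20 = \left(-17\right) 40 + 20 = -680 + 20 = -660$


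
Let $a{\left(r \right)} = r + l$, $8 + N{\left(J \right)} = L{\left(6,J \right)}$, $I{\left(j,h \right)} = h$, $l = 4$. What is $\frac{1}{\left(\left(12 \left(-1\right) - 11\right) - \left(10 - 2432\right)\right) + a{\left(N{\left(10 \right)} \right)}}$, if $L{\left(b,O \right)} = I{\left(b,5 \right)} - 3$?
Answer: $\frac{1}{2397} \approx 0.00041719$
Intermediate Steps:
$L{\left(b,O \right)} = 2$ ($L{\left(b,O \right)} = 5 - 3 = 2$)
$N{\left(J \right)} = -6$ ($N{\left(J \right)} = -8 + 2 = -6$)
$a{\left(r \right)} = 4 + r$ ($a{\left(r \right)} = r + 4 = 4 + r$)
$\frac{1}{\left(\left(12 \left(-1\right) - 11\right) - \left(10 - 2432\right)\right) + a{\left(N{\left(10 \right)} \right)}} = \frac{1}{\left(\left(12 \left(-1\right) - 11\right) - \left(10 - 2432\right)\right) + \left(4 - 6\right)} = \frac{1}{\left(\left(-12 - 11\right) - \left(10 - 2432\right)\right) - 2} = \frac{1}{\left(-23 - -2422\right) - 2} = \frac{1}{\left(-23 + 2422\right) - 2} = \frac{1}{2399 - 2} = \frac{1}{2397}$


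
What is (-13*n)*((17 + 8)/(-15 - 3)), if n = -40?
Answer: -6500/9 ≈ -722.22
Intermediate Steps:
(-13*n)*((17 + 8)/(-15 - 3)) = (-13*(-40))*((17 + 8)/(-15 - 3)) = 520*(25/(-18)) = 520*(25*(-1/18)) = 520*(-25/18) = -6500/9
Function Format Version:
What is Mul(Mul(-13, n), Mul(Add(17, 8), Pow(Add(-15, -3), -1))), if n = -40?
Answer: Rational(-6500, 9) ≈ -722.22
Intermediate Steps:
Mul(Mul(-13, n), Mul(Add(17, 8), Pow(Add(-15, -3), -1))) = Mul(Mul(-13, -40), Mul(Add(17, 8), Pow(Add(-15, -3), -1))) = Mul(520, Mul(25, Pow(-18, -1))) = Mul(520, Mul(25, Rational(-1, 18))) = Mul(520, Rational(-25, 18)) = Rational(-6500, 9)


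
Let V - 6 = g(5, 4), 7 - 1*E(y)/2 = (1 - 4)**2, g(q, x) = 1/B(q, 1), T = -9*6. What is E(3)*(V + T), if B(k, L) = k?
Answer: 956/5 ≈ 191.20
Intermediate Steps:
T = -54
g(q, x) = 1/q
E(y) = -4 (E(y) = 14 - 2*(1 - 4)**2 = 14 - 2*(-3)**2 = 14 - 2*9 = 14 - 18 = -4)
V = 31/5 (V = 6 + 1/5 = 31/5 ≈ 6.2000)
E(3)*(V + T) = -4*(31/5 - 54) = -4*(-239/5) = 956/5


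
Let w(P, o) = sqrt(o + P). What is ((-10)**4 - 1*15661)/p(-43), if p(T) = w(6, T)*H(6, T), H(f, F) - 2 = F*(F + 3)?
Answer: 51*I*sqrt(37)/574 ≈ 0.54045*I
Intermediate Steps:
H(f, F) = 2 + F*(3 + F) (H(f, F) = 2 + F*(F + 3) = 2 + F*(3 + F))
w(P, o) = sqrt(P + o)
p(T) = sqrt(6 + T)*(2 + T**2 + 3*T)
((-10)**4 - 1*15661)/p(-43) = ((-10)**4 - 1*15661)/((sqrt(6 - 43)*(2 + (-43)**2 + 3*(-43)))) = (10000 - 15661)/((sqrt(-37)*(2 + 1849 - 129))) = -5661*(-I*sqrt(37)/63714) = -(-51)*I*sqrt(37)/574 = 51*I*sqrt(37)/574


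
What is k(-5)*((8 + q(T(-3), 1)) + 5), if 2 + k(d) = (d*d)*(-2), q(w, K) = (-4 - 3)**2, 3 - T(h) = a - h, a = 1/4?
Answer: -3224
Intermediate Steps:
a = 1/4 ≈ 0.25000
T(h) = 11/4 + h (T(h) = 3 - (1/4 - h) = 3 + (-1/4 + h) = 11/4 + h)
q(w, K) = 49 (q(w, K) = (-7)**2 = 49)
k(d) = -2 - 2*d**2 (k(d) = -2 + (d*d)*(-2) = -2 + d**2*(-2) = -2 - 2*d**2)
k(-5)*((8 + q(T(-3), 1)) + 5) = (-2 - 2*(-5)**2)*((8 + 49) + 5) = (-2 - 2*25)*(57 + 5) = (-2 - 50)*62 = -52*62 = -3224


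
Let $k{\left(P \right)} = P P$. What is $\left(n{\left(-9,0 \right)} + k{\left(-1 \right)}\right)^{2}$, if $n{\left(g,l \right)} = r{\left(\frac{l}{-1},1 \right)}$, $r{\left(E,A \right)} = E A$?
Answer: $1$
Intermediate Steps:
$r{\left(E,A \right)} = A E$
$n{\left(g,l \right)} = - l$ ($n{\left(g,l \right)} = 1 \frac{l}{-1} = 1 l \left(-1\right) = 1 \left(- l\right) = - l$)
$k{\left(P \right)} = P^{2}$
$\left(n{\left(-9,0 \right)} + k{\left(-1 \right)}\right)^{2} = \left(\left(-1\right) 0 + \left(-1\right)^{2}\right)^{2} = \left(0 + 1\right)^{2} = 1^{2} = 1$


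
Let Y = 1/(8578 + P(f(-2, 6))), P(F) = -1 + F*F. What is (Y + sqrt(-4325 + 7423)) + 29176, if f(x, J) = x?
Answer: 250359257/8581 + sqrt(3098) ≈ 29232.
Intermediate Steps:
P(F) = -1 + F**2
Y = 1/8581 (Y = 1/(8578 + (-1 + (-2)**2)) = 1/(8578 + (-1 + 4)) = 1/(8578 + 3) = 1/8581 ≈ 0.00011654)
(Y + sqrt(-4325 + 7423)) + 29176 = (1/8581 + sqrt(-4325 + 7423)) + 29176 = (1/8581 + sqrt(3098)) + 29176 = 250359257/8581 + sqrt(3098)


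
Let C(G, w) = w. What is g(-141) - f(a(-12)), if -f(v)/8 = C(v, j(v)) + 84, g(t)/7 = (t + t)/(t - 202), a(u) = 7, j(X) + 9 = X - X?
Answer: 29682/49 ≈ 605.75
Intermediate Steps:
j(X) = -9 (j(X) = -9 + (X - X) = -9 + 0 = -9)
g(t) = 14*t/(-202 + t) (g(t) = 7*((t + t)/(t - 202)) = 7*((2*t)/(-202 + t)) = 7*(2*t/(-202 + t)) = 14*t/(-202 + t))
f(v) = -600 (f(v) = -8*(-9 + 84) = -8*75 = -600)
g(-141) - f(a(-12)) = 14*(-141)/(-202 - 141) - 1*(-600) = 14*(-141)/(-343) + 600 = 14*(-141)*(-1/343) + 600 = 282/49 + 600 = 29682/49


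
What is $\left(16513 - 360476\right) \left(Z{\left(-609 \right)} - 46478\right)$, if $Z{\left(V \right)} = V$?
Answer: $16196185781$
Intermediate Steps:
$\left(16513 - 360476\right) \left(Z{\left(-609 \right)} - 46478\right) = \left(16513 - 360476\right) \left(-609 - 46478\right) = \left(-343963\right) \left(-47087\right) = 16196185781$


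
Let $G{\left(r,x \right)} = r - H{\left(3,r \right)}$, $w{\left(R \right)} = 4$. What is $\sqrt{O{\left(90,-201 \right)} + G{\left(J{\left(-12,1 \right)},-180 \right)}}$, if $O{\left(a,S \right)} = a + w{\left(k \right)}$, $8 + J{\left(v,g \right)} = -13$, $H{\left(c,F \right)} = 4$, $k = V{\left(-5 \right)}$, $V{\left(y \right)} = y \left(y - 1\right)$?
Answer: $\sqrt{69} \approx 8.3066$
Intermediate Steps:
$V{\left(y \right)} = y \left(-1 + y\right)$
$k = 30$ ($k = - 5 \left(-1 - 5\right) = \left(-5\right) \left(-6\right) = 30$)
$J{\left(v,g \right)} = -21$ ($J{\left(v,g \right)} = -8 - 13 = -21$)
$G{\left(r,x \right)} = -4 + r$ ($G{\left(r,x \right)} = r - 4 = -4 + r$)
$O{\left(a,S \right)} = 4 + a$ ($O{\left(a,S \right)} = a + 4 = 4 + a$)
$\sqrt{O{\left(90,-201 \right)} + G{\left(J{\left(-12,1 \right)},-180 \right)}} = \sqrt{\left(4 + 90\right) - 25} = \sqrt{94 - 25} = \sqrt{69}$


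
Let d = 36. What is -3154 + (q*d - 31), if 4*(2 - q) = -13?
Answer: -2996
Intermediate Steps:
q = 21/4 (q = 2 - ¼*(-13) = 2 + 13/4 = 21/4 ≈ 5.2500)
-3154 + (q*d - 31) = -3154 + ((21/4)*36 - 31) = -3154 + (189 - 31) = -3154 + 158 = -2996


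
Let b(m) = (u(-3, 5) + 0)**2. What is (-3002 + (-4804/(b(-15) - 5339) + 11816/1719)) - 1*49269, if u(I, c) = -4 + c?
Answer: -239784257039/4588011 ≈ -52263.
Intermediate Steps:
b(m) = 1 (b(m) = ((-4 + 5) + 0)**2 = (1 + 0)**2 = 1**2 = 1)
(-3002 + (-4804/(b(-15) - 5339) + 11816/1719)) - 1*49269 = (-3002 + (-4804/(1 - 5339) + 11816/1719)) - 1*49269 = (-3002 + (-4804/(-5338) + 11816*(1/1719))) - 49269 = (-3002 + (-4804*(-1/5338) + 11816/1719)) - 49269 = (-3002 + (2402/2669 + 11816/1719)) - 49269 = (-3002 + 35665942/4588011) - 49269 = -13737543080/4588011 - 49269 = -239784257039/4588011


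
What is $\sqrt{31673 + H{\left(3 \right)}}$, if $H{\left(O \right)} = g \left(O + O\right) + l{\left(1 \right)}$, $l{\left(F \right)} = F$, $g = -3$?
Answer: $2 \sqrt{7914} \approx 177.92$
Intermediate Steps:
$H{\left(O \right)} = 1 - 6 O$ ($H{\left(O \right)} = - 3 \left(O + O\right) + 1 = - 3 \cdot 2 O + 1 = - 6 O + 1 = 1 - 6 O$)
$\sqrt{31673 + H{\left(3 \right)}} = \sqrt{31673 + \left(1 - 18\right)} = \sqrt{31673 - 17} = \sqrt{31656} = 2 \sqrt{7914}$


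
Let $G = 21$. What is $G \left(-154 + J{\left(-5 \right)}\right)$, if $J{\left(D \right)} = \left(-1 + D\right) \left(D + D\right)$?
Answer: $-1974$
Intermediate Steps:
$J{\left(D \right)} = 2 D \left(-1 + D\right)$ ($J{\left(D \right)} = \left(-1 + D\right) 2 D = 2 D \left(-1 + D\right)$)
$G \left(-154 + J{\left(-5 \right)}\right) = 21 \left(-154 + 2 \left(-5\right) \left(-1 - 5\right)\right) = 21 \left(-154 + 2 \left(-5\right) \left(-6\right)\right) = 21 \left(-154 + 60\right) = 21 \left(-94\right) = -1974$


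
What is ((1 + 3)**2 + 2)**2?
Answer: 324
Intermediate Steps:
((1 + 3)**2 + 2)**2 = (4**2 + 2)**2 = (16 + 2)**2 = 18**2 = 324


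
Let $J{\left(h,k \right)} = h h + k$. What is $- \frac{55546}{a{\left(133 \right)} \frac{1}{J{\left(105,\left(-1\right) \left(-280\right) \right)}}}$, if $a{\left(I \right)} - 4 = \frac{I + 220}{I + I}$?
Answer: $- \frac{167034042980}{1417} \approx -1.1788 \cdot 10^{8}$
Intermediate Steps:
$J{\left(h,k \right)} = k + h^{2}$ ($J{\left(h,k \right)} = h^{2} + k = k + h^{2}$)
$a{\left(I \right)} = 4 + \frac{220 + I}{2 I}$ ($a{\left(I \right)} = 4 + \frac{I + 220}{I + I} = 4 + \frac{220 + I}{2 I}$)
$- \frac{55546}{a{\left(133 \right)} \frac{1}{J{\left(105,\left(-1\right) \left(-280\right) \right)}}} = - \frac{55546}{\left(\frac{9}{2} + \frac{110}{133}\right) \frac{1}{\left(-1\right) \left(-280\right) + 105^{2}}} = - \frac{55546}{\left(\frac{9}{2} + 110 \cdot \frac{1}{133}\right) \frac{1}{280 + 11025}} = - \frac{55546}{\left(\frac{9}{2} + \frac{110}{133}\right) \frac{1}{11305}} = - \frac{55546}{\frac{1417}{266} \cdot \frac{1}{11305}} = - \frac{55546}{\frac{1417}{3007130}} = \left(-55546\right) \frac{3007130}{1417} = - \frac{167034042980}{1417}$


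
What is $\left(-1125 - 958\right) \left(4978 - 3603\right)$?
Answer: $-2864125$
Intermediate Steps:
$\left(-1125 - 958\right) \left(4978 - 3603\right) = \left(-2083\right) 1375 = -2864125$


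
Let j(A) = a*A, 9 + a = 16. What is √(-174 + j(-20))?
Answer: I*√314 ≈ 17.72*I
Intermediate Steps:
a = 7 (a = -9 + 16 = 7)
j(A) = 7*A
√(-174 + j(-20)) = √(-174 + 7*(-20)) = √(-174 - 140) = √(-314) = I*√314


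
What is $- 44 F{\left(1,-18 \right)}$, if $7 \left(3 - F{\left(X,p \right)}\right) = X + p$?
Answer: $- \frac{1672}{7} \approx -238.86$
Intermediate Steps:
$F{\left(X,p \right)} = 3 - \frac{X}{7} - \frac{p}{7}$ ($F{\left(X,p \right)} = 3 - \frac{X + p}{7} = 3 - \left(\frac{X}{7} + \frac{p}{7}\right) = 3 - \frac{X}{7} - \frac{p}{7}$)
$- 44 F{\left(1,-18 \right)} = - 44 \left(3 - \frac{1}{7} - - \frac{18}{7}\right) = - 44 \left(3 - \frac{1}{7} + \frac{18}{7}\right) = \left(-44\right) \frac{38}{7} = - \frac{1672}{7}$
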